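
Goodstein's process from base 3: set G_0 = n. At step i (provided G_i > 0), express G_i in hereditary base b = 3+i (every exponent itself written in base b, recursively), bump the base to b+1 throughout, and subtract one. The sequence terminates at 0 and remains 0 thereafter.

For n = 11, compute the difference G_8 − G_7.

G_0 = 11. HB_3(11) = 3^2 + 2. Bump = 18. G_1 = 17.
G_1 = 17. HB_4(17) = 4^2 + 1. Bump = 26. G_2 = 25.
G_2 = 25. HB_5(25) = 5^2. Bump = 36. G_3 = 35.
G_3 = 35. HB_6(35) = 5·6 + 5. Bump = 40. G_4 = 39.
G_4 = 39. HB_7(39) = 5·7 + 4. Bump = 44. G_5 = 43.
G_5 = 43. HB_8(43) = 5·8 + 3. Bump = 48. G_6 = 47.
G_6 = 47. HB_9(47) = 5·9 + 2. Bump = 52. G_7 = 51.
G_7 = 51. HB_10(51) = 5·10 + 1. Bump = 56. G_8 = 55.

4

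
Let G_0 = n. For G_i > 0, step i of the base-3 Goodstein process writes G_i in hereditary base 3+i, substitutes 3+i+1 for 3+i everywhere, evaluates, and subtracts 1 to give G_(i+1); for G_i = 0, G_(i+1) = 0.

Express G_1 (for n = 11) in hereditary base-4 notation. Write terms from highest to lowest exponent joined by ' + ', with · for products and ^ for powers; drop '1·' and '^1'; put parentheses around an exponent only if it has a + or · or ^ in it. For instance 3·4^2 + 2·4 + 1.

4^2 + 1

base 3: 11 = 3^2 + 2; at 4: 4^2 + 2 = 18; next = 17
base 4: 17 = 4^2 + 1; at 5: 5^2 + 1 = 26; next = 25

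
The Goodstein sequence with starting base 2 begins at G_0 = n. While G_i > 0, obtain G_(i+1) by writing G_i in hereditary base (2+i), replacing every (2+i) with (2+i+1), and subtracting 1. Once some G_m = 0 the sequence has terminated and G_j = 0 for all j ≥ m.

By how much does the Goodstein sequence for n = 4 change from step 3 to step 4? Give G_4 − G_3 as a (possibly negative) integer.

step 0: 4 = 2^2; sub 3 for 2: 3^3; = 27; G_1 = 27−1 = 26
step 1: 26 = 2·3^2 + 2·3 + 2; sub 4 for 3: 2·4^2 + 2·4 + 2; = 42; G_2 = 42−1 = 41
step 2: 41 = 2·4^2 + 2·4 + 1; sub 5 for 4: 2·5^2 + 2·5 + 1; = 61; G_3 = 61−1 = 60
step 3: 60 = 2·5^2 + 2·5; sub 6 for 5: 2·6^2 + 2·6; = 84; G_4 = 84−1 = 83

23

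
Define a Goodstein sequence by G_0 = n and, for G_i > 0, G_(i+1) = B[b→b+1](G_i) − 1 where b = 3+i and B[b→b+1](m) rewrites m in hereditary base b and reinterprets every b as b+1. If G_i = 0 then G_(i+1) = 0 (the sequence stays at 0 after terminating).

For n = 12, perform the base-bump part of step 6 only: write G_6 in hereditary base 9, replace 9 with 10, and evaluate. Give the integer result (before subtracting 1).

G_0 = 12. HB_3(12) = 3^2 + 3. Bump = 20. G_1 = 19.
G_1 = 19. HB_4(19) = 4^2 + 3. Bump = 28. G_2 = 27.
G_2 = 27. HB_5(27) = 5^2 + 2. Bump = 38. G_3 = 37.
G_3 = 37. HB_6(37) = 6^2 + 1. Bump = 50. G_4 = 49.
G_4 = 49. HB_7(49) = 7^2. Bump = 64. G_5 = 63.
G_5 = 63. HB_8(63) = 7·8 + 7. Bump = 70. G_6 = 69.
G_6 = 69. HB_9(69) = 7·9 + 6. Bump = 76. G_7 = 75.

76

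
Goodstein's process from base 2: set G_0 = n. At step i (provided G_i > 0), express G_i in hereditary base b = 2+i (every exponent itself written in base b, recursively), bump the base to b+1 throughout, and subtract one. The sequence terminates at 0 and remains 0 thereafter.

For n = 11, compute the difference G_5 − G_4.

5484864

G_0=11  [base 2] 2^(2 + 1) + 2 + 1  →[2↦3]→  3^(3 + 1) + 3 + 1 = 85  −1 ⇒ G_1=84
G_1=84  [base 3] 3^(3 + 1) + 3  →[3↦4]→  4^(4 + 1) + 4 = 1028  −1 ⇒ G_2=1027
G_2=1027  [base 4] 4^(4 + 1) + 3  →[4↦5]→  5^(5 + 1) + 3 = 15628  −1 ⇒ G_3=15627
G_3=15627  [base 5] 5^(5 + 1) + 2  →[5↦6]→  6^(6 + 1) + 2 = 279938  −1 ⇒ G_4=279937
G_4=279937  [base 6] 6^(6 + 1) + 1  →[6↦7]→  7^(7 + 1) + 1 = 5764802  −1 ⇒ G_5=5764801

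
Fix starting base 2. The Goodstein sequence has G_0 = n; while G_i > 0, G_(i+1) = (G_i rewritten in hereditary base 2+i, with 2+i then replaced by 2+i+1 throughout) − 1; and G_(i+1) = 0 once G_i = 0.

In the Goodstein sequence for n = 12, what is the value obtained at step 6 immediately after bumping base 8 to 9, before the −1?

[0] 12 ≡ 2^(2 + 1) + 2^2 (base 2). Lift 3: 108. −1: 107.
[1] 107 ≡ 3^(3 + 1) + 2·3^2 + 2·3 + 2 (base 3). Lift 4: 1066. −1: 1065.
[2] 1065 ≡ 4^(4 + 1) + 2·4^2 + 2·4 + 1 (base 4). Lift 5: 15686. −1: 15685.
[3] 15685 ≡ 5^(5 + 1) + 2·5^2 + 2·5 (base 5). Lift 6: 280020. −1: 280019.
[4] 280019 ≡ 6^(6 + 1) + 2·6^2 + 6 + 5 (base 6). Lift 7: 5764911. −1: 5764910.
[5] 5764910 ≡ 7^(7 + 1) + 2·7^2 + 7 + 4 (base 7). Lift 8: 134217868. −1: 134217867.
[6] 134217867 ≡ 8^(8 + 1) + 2·8^2 + 8 + 3 (base 8). Lift 9: 3486784575. −1: 3486784574.

3486784575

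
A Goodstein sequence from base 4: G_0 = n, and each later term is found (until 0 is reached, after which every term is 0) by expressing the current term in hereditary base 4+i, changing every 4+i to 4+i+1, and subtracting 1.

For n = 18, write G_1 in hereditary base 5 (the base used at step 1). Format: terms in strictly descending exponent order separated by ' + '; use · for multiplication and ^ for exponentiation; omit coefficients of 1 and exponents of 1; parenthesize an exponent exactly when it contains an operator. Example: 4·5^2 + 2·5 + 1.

5^2 + 1

(0) 18|_4 = 4^2 + 2 ↦ 5^2 + 2|_5 = 27 ⇒ 26
(1) 26|_5 = 5^2 + 1 ↦ 6^2 + 1|_6 = 37 ⇒ 36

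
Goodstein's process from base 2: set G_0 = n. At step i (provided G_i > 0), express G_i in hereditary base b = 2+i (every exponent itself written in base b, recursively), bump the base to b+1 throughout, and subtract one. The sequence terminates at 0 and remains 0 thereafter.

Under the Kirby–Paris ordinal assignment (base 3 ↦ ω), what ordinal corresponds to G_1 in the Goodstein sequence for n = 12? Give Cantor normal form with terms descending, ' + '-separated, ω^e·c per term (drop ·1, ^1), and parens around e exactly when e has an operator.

(0) 12|_2 = 2^(2 + 1) + 2^2 ↦ 3^(3 + 1) + 3^3|_3 = 108 ⇒ 107
(1) 107|_3 = 3^(3 + 1) + 2·3^2 + 2·3 + 2 ↦ 4^(4 + 1) + 2·4^2 + 2·4 + 2|_4 = 1066 ⇒ 1065

ω^(ω + 1) + ω^2·2 + ω·2 + 2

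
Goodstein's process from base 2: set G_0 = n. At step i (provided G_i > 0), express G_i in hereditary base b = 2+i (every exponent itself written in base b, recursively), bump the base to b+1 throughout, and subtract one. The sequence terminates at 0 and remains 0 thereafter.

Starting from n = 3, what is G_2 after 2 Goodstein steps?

3 —HB2→ 2 + 1 —bump→ 3 + 1 = 4 —(−1)→ 3
3 —HB3→ 3 —bump→ 4 = 4 —(−1)→ 3
3 —HB4→ 3 —bump→ 3 = 3 —(−1)→ 2

3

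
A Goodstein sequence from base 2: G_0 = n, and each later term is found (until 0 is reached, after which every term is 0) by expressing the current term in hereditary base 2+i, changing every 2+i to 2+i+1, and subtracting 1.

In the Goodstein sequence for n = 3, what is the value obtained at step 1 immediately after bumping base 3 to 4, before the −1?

i=0: 3 = 2 + 1 (b=2); 2→3: 3 + 1 = 4; 4−1 = 3
i=1: 3 = 3 (b=3); 3→4: 4 = 4; 4−1 = 3

4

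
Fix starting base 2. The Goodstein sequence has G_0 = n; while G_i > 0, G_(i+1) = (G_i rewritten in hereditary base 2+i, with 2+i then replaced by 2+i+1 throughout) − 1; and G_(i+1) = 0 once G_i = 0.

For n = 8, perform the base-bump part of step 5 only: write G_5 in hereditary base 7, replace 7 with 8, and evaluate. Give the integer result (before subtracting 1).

33554572

8 —HB2→ 2^(2 + 1) —bump→ 3^(3 + 1) = 81 —(−1)→ 80
80 —HB3→ 2·3^3 + 2·3^2 + 2·3 + 2 —bump→ 2·4^4 + 2·4^2 + 2·4 + 2 = 554 —(−1)→ 553
553 —HB4→ 2·4^4 + 2·4^2 + 2·4 + 1 —bump→ 2·5^5 + 2·5^2 + 2·5 + 1 = 6311 —(−1)→ 6310
6310 —HB5→ 2·5^5 + 2·5^2 + 2·5 —bump→ 2·6^6 + 2·6^2 + 2·6 = 93396 —(−1)→ 93395
93395 —HB6→ 2·6^6 + 2·6^2 + 6 + 5 —bump→ 2·7^7 + 2·7^2 + 7 + 5 = 1647196 —(−1)→ 1647195
1647195 —HB7→ 2·7^7 + 2·7^2 + 7 + 4 —bump→ 2·8^8 + 2·8^2 + 8 + 4 = 33554572 —(−1)→ 33554571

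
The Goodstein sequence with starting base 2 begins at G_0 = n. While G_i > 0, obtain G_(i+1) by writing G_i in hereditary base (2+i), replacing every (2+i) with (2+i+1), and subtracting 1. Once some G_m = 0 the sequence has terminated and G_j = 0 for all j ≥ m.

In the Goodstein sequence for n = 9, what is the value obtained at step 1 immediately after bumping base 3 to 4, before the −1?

base 2: 9 = 2^(2 + 1) + 1; at 3: 3^(3 + 1) + 1 = 82; next = 81
base 3: 81 = 3^(3 + 1); at 4: 4^(4 + 1) = 1024; next = 1023

1024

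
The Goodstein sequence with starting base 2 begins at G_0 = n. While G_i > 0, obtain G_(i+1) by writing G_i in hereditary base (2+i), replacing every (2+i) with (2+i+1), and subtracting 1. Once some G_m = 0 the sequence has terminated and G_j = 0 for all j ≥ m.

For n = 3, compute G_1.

G_0 = 3. HB_2(3) = 2 + 1. Bump = 4. G_1 = 3.
G_1 = 3. HB_3(3) = 3. Bump = 4. G_2 = 3.

3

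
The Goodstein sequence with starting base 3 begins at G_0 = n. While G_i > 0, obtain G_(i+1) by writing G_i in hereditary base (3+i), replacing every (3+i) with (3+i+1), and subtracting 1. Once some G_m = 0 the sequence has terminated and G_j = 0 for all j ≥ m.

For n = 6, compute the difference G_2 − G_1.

step 0: 6 = 2·3; sub 4 for 3: 2·4; = 8; G_1 = 8−1 = 7
step 1: 7 = 4 + 3; sub 5 for 4: 5 + 3; = 8; G_2 = 8−1 = 7

0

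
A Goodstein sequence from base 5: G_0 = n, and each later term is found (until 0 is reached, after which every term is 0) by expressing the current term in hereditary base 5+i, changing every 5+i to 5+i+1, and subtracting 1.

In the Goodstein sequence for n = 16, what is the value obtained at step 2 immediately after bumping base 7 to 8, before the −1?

22

step 0: 16 = 3·5 + 1; sub 6 for 5: 3·6 + 1; = 19; G_1 = 19−1 = 18
step 1: 18 = 3·6; sub 7 for 6: 3·7; = 21; G_2 = 21−1 = 20
step 2: 20 = 2·7 + 6; sub 8 for 7: 2·8 + 6; = 22; G_3 = 22−1 = 21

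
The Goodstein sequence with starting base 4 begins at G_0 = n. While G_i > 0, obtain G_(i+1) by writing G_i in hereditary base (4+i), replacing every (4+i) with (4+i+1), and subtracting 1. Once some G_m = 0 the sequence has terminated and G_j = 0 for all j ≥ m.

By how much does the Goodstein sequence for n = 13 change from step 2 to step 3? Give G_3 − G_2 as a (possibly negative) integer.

13 —HB4→ 3·4 + 1 —bump→ 3·5 + 1 = 16 —(−1)→ 15
15 —HB5→ 3·5 —bump→ 3·6 = 18 —(−1)→ 17
17 —HB6→ 2·6 + 5 —bump→ 2·7 + 5 = 19 —(−1)→ 18

1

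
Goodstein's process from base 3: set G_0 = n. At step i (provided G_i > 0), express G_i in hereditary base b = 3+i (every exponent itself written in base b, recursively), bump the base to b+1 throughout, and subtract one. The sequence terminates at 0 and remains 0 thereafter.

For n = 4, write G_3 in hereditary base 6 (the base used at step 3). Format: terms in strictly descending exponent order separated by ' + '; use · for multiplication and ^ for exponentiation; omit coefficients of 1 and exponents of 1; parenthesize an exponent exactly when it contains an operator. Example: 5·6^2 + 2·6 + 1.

G_0 = 4. HB_3(4) = 3 + 1. Bump = 5. G_1 = 4.
G_1 = 4. HB_4(4) = 4. Bump = 5. G_2 = 4.
G_2 = 4. HB_5(4) = 4. Bump = 4. G_3 = 3.

3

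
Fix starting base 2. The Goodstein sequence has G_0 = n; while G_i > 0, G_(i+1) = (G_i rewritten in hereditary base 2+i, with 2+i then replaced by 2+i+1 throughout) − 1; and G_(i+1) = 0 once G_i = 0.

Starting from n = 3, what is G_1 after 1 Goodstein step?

3

(0) 3|_2 = 2 + 1 ↦ 3 + 1|_3 = 4 ⇒ 3
(1) 3|_3 = 3 ↦ 4|_4 = 4 ⇒ 3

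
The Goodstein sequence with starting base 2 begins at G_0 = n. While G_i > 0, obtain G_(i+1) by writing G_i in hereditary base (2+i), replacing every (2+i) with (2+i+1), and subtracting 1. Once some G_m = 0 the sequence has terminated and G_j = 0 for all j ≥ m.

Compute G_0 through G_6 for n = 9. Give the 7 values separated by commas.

G_0=9  [base 2] 2^(2 + 1) + 1  →[2↦3]→  3^(3 + 1) + 1 = 82  −1 ⇒ G_1=81
G_1=81  [base 3] 3^(3 + 1)  →[3↦4]→  4^(4 + 1) = 1024  −1 ⇒ G_2=1023
G_2=1023  [base 4] 3·4^4 + 3·4^3 + 3·4^2 + 3·4 + 3  →[4↦5]→  3·5^5 + 3·5^3 + 3·5^2 + 3·5 + 3 = 9843  −1 ⇒ G_3=9842
G_3=9842  [base 5] 3·5^5 + 3·5^3 + 3·5^2 + 3·5 + 2  →[5↦6]→  3·6^6 + 3·6^3 + 3·6^2 + 3·6 + 2 = 140744  −1 ⇒ G_4=140743
G_4=140743  [base 6] 3·6^6 + 3·6^3 + 3·6^2 + 3·6 + 1  →[6↦7]→  3·7^7 + 3·7^3 + 3·7^2 + 3·7 + 1 = 2471827  −1 ⇒ G_5=2471826
G_5=2471826  [base 7] 3·7^7 + 3·7^3 + 3·7^2 + 3·7  →[7↦8]→  3·8^8 + 3·8^3 + 3·8^2 + 3·8 = 50333400  −1 ⇒ G_6=50333399

9, 81, 1023, 9842, 140743, 2471826, 50333399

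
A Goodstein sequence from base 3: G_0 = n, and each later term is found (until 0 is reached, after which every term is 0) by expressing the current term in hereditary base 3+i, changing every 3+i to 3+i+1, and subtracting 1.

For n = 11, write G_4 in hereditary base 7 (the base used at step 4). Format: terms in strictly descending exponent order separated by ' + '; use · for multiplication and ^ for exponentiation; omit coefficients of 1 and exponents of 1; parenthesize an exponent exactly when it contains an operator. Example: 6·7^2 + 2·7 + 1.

G_0=11  [base 3] 3^2 + 2  →[3↦4]→  4^2 + 2 = 18  −1 ⇒ G_1=17
G_1=17  [base 4] 4^2 + 1  →[4↦5]→  5^2 + 1 = 26  −1 ⇒ G_2=25
G_2=25  [base 5] 5^2  →[5↦6]→  6^2 = 36  −1 ⇒ G_3=35
G_3=35  [base 6] 5·6 + 5  →[6↦7]→  5·7 + 5 = 40  −1 ⇒ G_4=39

5·7 + 4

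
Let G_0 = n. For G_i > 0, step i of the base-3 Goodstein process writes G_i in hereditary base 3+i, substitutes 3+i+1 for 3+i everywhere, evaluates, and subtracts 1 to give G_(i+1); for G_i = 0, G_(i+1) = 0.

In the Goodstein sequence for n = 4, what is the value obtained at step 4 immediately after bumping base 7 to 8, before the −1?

(0) 4|_3 = 3 + 1 ↦ 4 + 1|_4 = 5 ⇒ 4
(1) 4|_4 = 4 ↦ 5|_5 = 5 ⇒ 4
(2) 4|_5 = 4 ↦ 4|_6 = 4 ⇒ 3
(3) 3|_6 = 3 ↦ 3|_7 = 3 ⇒ 2
(4) 2|_7 = 2 ↦ 2|_8 = 2 ⇒ 1

2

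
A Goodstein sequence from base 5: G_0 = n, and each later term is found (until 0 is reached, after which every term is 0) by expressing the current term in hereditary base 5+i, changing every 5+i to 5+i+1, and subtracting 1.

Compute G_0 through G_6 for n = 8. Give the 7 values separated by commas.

i=0: 8 = 5 + 3 (b=5); 5→6: 6 + 3 = 9; 9−1 = 8
i=1: 8 = 6 + 2 (b=6); 6→7: 7 + 2 = 9; 9−1 = 8
i=2: 8 = 7 + 1 (b=7); 7→8: 8 + 1 = 9; 9−1 = 8
i=3: 8 = 8 (b=8); 8→9: 9 = 9; 9−1 = 8
i=4: 8 = 8 (b=9); 9→10: 8 = 8; 8−1 = 7
i=5: 7 = 7 (b=10); 10→11: 7 = 7; 7−1 = 6

8, 8, 8, 8, 8, 7, 6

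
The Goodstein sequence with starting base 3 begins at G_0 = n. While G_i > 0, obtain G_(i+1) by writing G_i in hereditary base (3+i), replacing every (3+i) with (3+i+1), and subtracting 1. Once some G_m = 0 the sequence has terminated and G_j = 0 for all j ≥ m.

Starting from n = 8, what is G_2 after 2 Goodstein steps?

base 3: 8 = 2·3 + 2; at 4: 2·4 + 2 = 10; next = 9
base 4: 9 = 2·4 + 1; at 5: 2·5 + 1 = 11; next = 10
base 5: 10 = 2·5; at 6: 2·6 = 12; next = 11

10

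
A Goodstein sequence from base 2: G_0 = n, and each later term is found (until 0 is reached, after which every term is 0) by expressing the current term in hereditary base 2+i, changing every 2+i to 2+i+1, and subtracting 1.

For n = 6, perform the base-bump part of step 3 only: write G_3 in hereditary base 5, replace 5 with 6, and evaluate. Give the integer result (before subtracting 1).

G_0=6  [base 2] 2^2 + 2  →[2↦3]→  3^3 + 3 = 30  −1 ⇒ G_1=29
G_1=29  [base 3] 3^3 + 2  →[3↦4]→  4^4 + 2 = 258  −1 ⇒ G_2=257
G_2=257  [base 4] 4^4 + 1  →[4↦5]→  5^5 + 1 = 3126  −1 ⇒ G_3=3125

46656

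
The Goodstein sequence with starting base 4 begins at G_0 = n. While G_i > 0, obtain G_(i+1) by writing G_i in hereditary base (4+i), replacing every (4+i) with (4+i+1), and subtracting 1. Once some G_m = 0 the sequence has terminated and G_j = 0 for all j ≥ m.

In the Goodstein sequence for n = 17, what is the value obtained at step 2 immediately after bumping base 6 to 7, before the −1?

i=0: 17 = 4^2 + 1 (b=4); 4→5: 5^2 + 1 = 26; 26−1 = 25
i=1: 25 = 5^2 (b=5); 5→6: 6^2 = 36; 36−1 = 35
i=2: 35 = 5·6 + 5 (b=6); 6→7: 5·7 + 5 = 40; 40−1 = 39

40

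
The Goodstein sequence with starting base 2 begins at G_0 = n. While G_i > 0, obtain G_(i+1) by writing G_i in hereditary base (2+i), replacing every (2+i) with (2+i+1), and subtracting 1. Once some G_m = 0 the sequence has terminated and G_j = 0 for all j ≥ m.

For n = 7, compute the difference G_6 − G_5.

15953672

step 0: 7 = 2^2 + 2 + 1; sub 3 for 2: 3^3 + 3 + 1; = 31; G_1 = 31−1 = 30
step 1: 30 = 3^3 + 3; sub 4 for 3: 4^4 + 4; = 260; G_2 = 260−1 = 259
step 2: 259 = 4^4 + 3; sub 5 for 4: 5^5 + 3; = 3128; G_3 = 3128−1 = 3127
step 3: 3127 = 5^5 + 2; sub 6 for 5: 6^6 + 2; = 46658; G_4 = 46658−1 = 46657
step 4: 46657 = 6^6 + 1; sub 7 for 6: 7^7 + 1; = 823544; G_5 = 823544−1 = 823543
step 5: 823543 = 7^7; sub 8 for 7: 8^8; = 16777216; G_6 = 16777216−1 = 16777215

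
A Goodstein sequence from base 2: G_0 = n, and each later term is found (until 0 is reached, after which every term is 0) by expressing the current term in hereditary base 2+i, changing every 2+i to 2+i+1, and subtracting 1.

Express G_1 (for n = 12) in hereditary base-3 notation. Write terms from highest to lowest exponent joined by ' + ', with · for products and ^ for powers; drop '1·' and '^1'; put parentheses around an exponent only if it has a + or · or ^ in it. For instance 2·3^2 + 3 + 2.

12 —HB2→ 2^(2 + 1) + 2^2 —bump→ 3^(3 + 1) + 3^3 = 108 —(−1)→ 107
107 —HB3→ 3^(3 + 1) + 2·3^2 + 2·3 + 2 —bump→ 4^(4 + 1) + 2·4^2 + 2·4 + 2 = 1066 —(−1)→ 1065

3^(3 + 1) + 2·3^2 + 2·3 + 2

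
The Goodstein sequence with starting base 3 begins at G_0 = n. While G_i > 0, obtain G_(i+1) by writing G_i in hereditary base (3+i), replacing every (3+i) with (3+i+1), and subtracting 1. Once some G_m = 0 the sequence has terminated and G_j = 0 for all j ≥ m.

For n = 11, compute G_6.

47

base 3: 11 = 3^2 + 2; at 4: 4^2 + 2 = 18; next = 17
base 4: 17 = 4^2 + 1; at 5: 5^2 + 1 = 26; next = 25
base 5: 25 = 5^2; at 6: 6^2 = 36; next = 35
base 6: 35 = 5·6 + 5; at 7: 5·7 + 5 = 40; next = 39
base 7: 39 = 5·7 + 4; at 8: 5·8 + 4 = 44; next = 43
base 8: 43 = 5·8 + 3; at 9: 5·9 + 3 = 48; next = 47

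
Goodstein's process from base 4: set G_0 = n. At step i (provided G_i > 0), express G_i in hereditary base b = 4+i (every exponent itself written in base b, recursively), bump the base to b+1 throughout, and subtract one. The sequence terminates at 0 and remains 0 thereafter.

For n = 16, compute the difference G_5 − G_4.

(0) 16|_4 = 4^2 ↦ 5^2|_5 = 25 ⇒ 24
(1) 24|_5 = 4·5 + 4 ↦ 4·6 + 4|_6 = 28 ⇒ 27
(2) 27|_6 = 4·6 + 3 ↦ 4·7 + 3|_7 = 31 ⇒ 30
(3) 30|_7 = 4·7 + 2 ↦ 4·8 + 2|_8 = 34 ⇒ 33
(4) 33|_8 = 4·8 + 1 ↦ 4·9 + 1|_9 = 37 ⇒ 36

3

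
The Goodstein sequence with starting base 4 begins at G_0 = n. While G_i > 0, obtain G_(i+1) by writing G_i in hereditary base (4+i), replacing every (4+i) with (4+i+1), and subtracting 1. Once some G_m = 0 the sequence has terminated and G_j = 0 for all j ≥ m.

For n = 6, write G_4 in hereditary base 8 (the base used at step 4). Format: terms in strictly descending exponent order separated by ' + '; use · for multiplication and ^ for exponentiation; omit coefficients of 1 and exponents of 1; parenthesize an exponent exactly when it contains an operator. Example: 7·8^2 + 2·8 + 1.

5

G_0=6  [base 4] 4 + 2  →[4↦5]→  5 + 2 = 7  −1 ⇒ G_1=6
G_1=6  [base 5] 5 + 1  →[5↦6]→  6 + 1 = 7  −1 ⇒ G_2=6
G_2=6  [base 6] 6  →[6↦7]→  7 = 7  −1 ⇒ G_3=6
G_3=6  [base 7] 6  →[7↦8]→  6 = 6  −1 ⇒ G_4=5
G_4=5  [base 8] 5  →[8↦9]→  5 = 5  −1 ⇒ G_5=4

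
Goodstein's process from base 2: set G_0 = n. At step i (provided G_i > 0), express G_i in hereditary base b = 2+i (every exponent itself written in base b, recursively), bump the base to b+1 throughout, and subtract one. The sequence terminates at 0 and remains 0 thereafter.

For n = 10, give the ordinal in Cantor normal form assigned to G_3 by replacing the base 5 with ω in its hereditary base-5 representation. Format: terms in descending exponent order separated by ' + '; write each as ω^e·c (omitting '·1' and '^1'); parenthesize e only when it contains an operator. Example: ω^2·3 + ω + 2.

[0] 10 ≡ 2^(2 + 1) + 2 (base 2). Lift 3: 84. −1: 83.
[1] 83 ≡ 3^(3 + 1) + 2 (base 3). Lift 4: 1026. −1: 1025.
[2] 1025 ≡ 4^(4 + 1) + 1 (base 4). Lift 5: 15626. −1: 15625.

ω^(ω + 1)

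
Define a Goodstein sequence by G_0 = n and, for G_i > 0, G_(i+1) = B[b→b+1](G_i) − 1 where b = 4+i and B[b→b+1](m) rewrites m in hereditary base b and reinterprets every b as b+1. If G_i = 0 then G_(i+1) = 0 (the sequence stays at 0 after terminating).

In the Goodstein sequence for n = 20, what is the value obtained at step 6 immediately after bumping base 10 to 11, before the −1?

108

base 4: 20 = 4^2 + 4; at 5: 5^2 + 5 = 30; next = 29
base 5: 29 = 5^2 + 4; at 6: 6^2 + 4 = 40; next = 39
base 6: 39 = 6^2 + 3; at 7: 7^2 + 3 = 52; next = 51
base 7: 51 = 7^2 + 2; at 8: 8^2 + 2 = 66; next = 65
base 8: 65 = 8^2 + 1; at 9: 9^2 + 1 = 82; next = 81
base 9: 81 = 9^2; at 10: 10^2 = 100; next = 99
base 10: 99 = 9·10 + 9; at 11: 9·11 + 9 = 108; next = 107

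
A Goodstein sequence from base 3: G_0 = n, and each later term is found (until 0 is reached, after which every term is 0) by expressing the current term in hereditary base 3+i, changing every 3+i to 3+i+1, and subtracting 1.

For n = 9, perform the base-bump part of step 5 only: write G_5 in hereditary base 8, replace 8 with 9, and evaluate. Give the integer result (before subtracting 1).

25

i=0: 9 = 3^2 (b=3); 3→4: 4^2 = 16; 16−1 = 15
i=1: 15 = 3·4 + 3 (b=4); 4→5: 3·5 + 3 = 18; 18−1 = 17
i=2: 17 = 3·5 + 2 (b=5); 5→6: 3·6 + 2 = 20; 20−1 = 19
i=3: 19 = 3·6 + 1 (b=6); 6→7: 3·7 + 1 = 22; 22−1 = 21
i=4: 21 = 3·7 (b=7); 7→8: 3·8 = 24; 24−1 = 23
i=5: 23 = 2·8 + 7 (b=8); 8→9: 2·9 + 7 = 25; 25−1 = 24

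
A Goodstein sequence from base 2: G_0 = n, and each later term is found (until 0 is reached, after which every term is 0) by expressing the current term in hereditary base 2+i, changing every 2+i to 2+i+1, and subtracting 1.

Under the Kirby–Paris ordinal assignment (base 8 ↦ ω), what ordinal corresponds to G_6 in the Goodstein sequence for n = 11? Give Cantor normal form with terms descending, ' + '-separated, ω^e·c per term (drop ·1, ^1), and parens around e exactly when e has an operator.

11 —HB2→ 2^(2 + 1) + 2 + 1 —bump→ 3^(3 + 1) + 3 + 1 = 85 —(−1)→ 84
84 —HB3→ 3^(3 + 1) + 3 —bump→ 4^(4 + 1) + 4 = 1028 —(−1)→ 1027
1027 —HB4→ 4^(4 + 1) + 3 —bump→ 5^(5 + 1) + 3 = 15628 —(−1)→ 15627
15627 —HB5→ 5^(5 + 1) + 2 —bump→ 6^(6 + 1) + 2 = 279938 —(−1)→ 279937
279937 —HB6→ 6^(6 + 1) + 1 —bump→ 7^(7 + 1) + 1 = 5764802 —(−1)→ 5764801
5764801 —HB7→ 7^(7 + 1) —bump→ 8^(8 + 1) = 134217728 —(−1)→ 134217727
134217727 —HB8→ 7·8^8 + 7·8^7 + 7·8^6 + 7·8^5 + 7·8^4 + 7·8^3 + 7·8^2 + 7·8 + 7 —bump→ 7·9^9 + 7·9^7 + 7·9^6 + 7·9^5 + 7·9^4 + 7·9^3 + 7·9^2 + 7·9 + 7 = 2749609303 —(−1)→ 2749609302

ω^ω·7 + ω^7·7 + ω^6·7 + ω^5·7 + ω^4·7 + ω^3·7 + ω^2·7 + ω·7 + 7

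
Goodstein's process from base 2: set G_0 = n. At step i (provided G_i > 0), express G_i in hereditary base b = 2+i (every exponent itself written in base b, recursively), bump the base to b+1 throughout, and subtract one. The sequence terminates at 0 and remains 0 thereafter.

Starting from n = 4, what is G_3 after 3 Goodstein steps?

base 2: 4 = 2^2; at 3: 3^3 = 27; next = 26
base 3: 26 = 2·3^2 + 2·3 + 2; at 4: 2·4^2 + 2·4 + 2 = 42; next = 41
base 4: 41 = 2·4^2 + 2·4 + 1; at 5: 2·5^2 + 2·5 + 1 = 61; next = 60
base 5: 60 = 2·5^2 + 2·5; at 6: 2·6^2 + 2·6 = 84; next = 83

60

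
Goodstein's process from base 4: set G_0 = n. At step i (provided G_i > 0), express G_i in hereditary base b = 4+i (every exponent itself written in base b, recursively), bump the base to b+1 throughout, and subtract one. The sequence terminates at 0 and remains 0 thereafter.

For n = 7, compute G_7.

4

G_0=7  [base 4] 4 + 3  →[4↦5]→  5 + 3 = 8  −1 ⇒ G_1=7
G_1=7  [base 5] 5 + 2  →[5↦6]→  6 + 2 = 8  −1 ⇒ G_2=7
G_2=7  [base 6] 6 + 1  →[6↦7]→  7 + 1 = 8  −1 ⇒ G_3=7
G_3=7  [base 7] 7  →[7↦8]→  8 = 8  −1 ⇒ G_4=7
G_4=7  [base 8] 7  →[8↦9]→  7 = 7  −1 ⇒ G_5=6
G_5=6  [base 9] 6  →[9↦10]→  6 = 6  −1 ⇒ G_6=5
G_6=5  [base 10] 5  →[10↦11]→  5 = 5  −1 ⇒ G_7=4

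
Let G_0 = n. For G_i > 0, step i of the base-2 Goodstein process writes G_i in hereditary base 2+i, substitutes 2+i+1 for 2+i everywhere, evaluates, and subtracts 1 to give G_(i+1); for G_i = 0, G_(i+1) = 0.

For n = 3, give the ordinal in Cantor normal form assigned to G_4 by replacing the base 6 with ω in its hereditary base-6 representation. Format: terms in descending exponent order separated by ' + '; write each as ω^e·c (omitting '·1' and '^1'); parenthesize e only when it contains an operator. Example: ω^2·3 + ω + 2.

1

G_0=3  [base 2] 2 + 1  →[2↦3]→  3 + 1 = 4  −1 ⇒ G_1=3
G_1=3  [base 3] 3  →[3↦4]→  4 = 4  −1 ⇒ G_2=3
G_2=3  [base 4] 3  →[4↦5]→  3 = 3  −1 ⇒ G_3=2
G_3=2  [base 5] 2  →[5↦6]→  2 = 2  −1 ⇒ G_4=1
G_4=1  [base 6] 1  →[6↦7]→  1 = 1  −1 ⇒ G_5=0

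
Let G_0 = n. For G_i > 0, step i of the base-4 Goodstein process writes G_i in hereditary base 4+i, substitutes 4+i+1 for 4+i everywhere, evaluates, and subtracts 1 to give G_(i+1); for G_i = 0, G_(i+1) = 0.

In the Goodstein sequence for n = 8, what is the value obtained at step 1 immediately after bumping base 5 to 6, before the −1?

10

G_0 = 8. HB_4(8) = 2·4. Bump = 10. G_1 = 9.
G_1 = 9. HB_5(9) = 5 + 4. Bump = 10. G_2 = 9.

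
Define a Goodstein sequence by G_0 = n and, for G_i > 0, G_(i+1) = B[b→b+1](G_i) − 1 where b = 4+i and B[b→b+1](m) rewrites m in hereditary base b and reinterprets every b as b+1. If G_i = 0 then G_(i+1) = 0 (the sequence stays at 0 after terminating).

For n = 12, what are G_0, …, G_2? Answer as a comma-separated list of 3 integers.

[0] 12 ≡ 3·4 (base 4). Lift 5: 15. −1: 14.
[1] 14 ≡ 2·5 + 4 (base 5). Lift 6: 16. −1: 15.

12, 14, 15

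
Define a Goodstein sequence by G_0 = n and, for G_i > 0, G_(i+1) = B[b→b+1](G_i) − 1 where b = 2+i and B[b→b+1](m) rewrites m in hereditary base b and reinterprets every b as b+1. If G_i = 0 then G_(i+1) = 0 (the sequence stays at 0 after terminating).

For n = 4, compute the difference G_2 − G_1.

4 —HB2→ 2^2 —bump→ 3^3 = 27 —(−1)→ 26
26 —HB3→ 2·3^2 + 2·3 + 2 —bump→ 2·4^2 + 2·4 + 2 = 42 —(−1)→ 41

15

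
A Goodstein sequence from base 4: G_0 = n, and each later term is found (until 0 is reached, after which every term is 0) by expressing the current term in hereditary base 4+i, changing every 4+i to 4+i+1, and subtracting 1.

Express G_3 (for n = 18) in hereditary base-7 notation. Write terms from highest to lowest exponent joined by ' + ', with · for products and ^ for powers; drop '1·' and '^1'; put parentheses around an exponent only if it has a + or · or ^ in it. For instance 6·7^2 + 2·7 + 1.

(0) 18|_4 = 4^2 + 2 ↦ 5^2 + 2|_5 = 27 ⇒ 26
(1) 26|_5 = 5^2 + 1 ↦ 6^2 + 1|_6 = 37 ⇒ 36
(2) 36|_6 = 6^2 ↦ 7^2|_7 = 49 ⇒ 48
(3) 48|_7 = 6·7 + 6 ↦ 6·8 + 6|_8 = 54 ⇒ 53

6·7 + 6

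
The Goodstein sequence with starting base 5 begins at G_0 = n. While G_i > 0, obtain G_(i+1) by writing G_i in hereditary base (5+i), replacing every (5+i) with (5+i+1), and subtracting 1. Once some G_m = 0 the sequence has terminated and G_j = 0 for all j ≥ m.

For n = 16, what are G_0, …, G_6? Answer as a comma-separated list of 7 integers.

16, 18, 20, 21, 22, 23, 24

i=0: 16 = 3·5 + 1 (b=5); 5→6: 3·6 + 1 = 19; 19−1 = 18
i=1: 18 = 3·6 (b=6); 6→7: 3·7 = 21; 21−1 = 20
i=2: 20 = 2·7 + 6 (b=7); 7→8: 2·8 + 6 = 22; 22−1 = 21
i=3: 21 = 2·8 + 5 (b=8); 8→9: 2·9 + 5 = 23; 23−1 = 22
i=4: 22 = 2·9 + 4 (b=9); 9→10: 2·10 + 4 = 24; 24−1 = 23
i=5: 23 = 2·10 + 3 (b=10); 10→11: 2·11 + 3 = 25; 25−1 = 24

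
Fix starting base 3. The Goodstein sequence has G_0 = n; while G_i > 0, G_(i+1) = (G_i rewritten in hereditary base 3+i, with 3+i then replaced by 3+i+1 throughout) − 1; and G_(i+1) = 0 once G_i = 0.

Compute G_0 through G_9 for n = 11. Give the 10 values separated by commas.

11, 17, 25, 35, 39, 43, 47, 51, 55, 59

11 —HB3→ 3^2 + 2 —bump→ 4^2 + 2 = 18 —(−1)→ 17
17 —HB4→ 4^2 + 1 —bump→ 5^2 + 1 = 26 —(−1)→ 25
25 —HB5→ 5^2 —bump→ 6^2 = 36 —(−1)→ 35
35 —HB6→ 5·6 + 5 —bump→ 5·7 + 5 = 40 —(−1)→ 39
39 —HB7→ 5·7 + 4 —bump→ 5·8 + 4 = 44 —(−1)→ 43
43 —HB8→ 5·8 + 3 —bump→ 5·9 + 3 = 48 —(−1)→ 47
47 —HB9→ 5·9 + 2 —bump→ 5·10 + 2 = 52 —(−1)→ 51
51 —HB10→ 5·10 + 1 —bump→ 5·11 + 1 = 56 —(−1)→ 55
55 —HB11→ 5·11 —bump→ 5·12 = 60 —(−1)→ 59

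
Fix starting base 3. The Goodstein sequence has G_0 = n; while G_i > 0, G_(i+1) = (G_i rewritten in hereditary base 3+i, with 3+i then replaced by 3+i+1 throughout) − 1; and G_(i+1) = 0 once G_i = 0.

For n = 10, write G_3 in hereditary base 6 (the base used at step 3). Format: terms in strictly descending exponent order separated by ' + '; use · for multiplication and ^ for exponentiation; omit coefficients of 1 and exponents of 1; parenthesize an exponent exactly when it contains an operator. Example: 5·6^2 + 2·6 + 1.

(0) 10|_3 = 3^2 + 1 ↦ 4^2 + 1|_4 = 17 ⇒ 16
(1) 16|_4 = 4^2 ↦ 5^2|_5 = 25 ⇒ 24
(2) 24|_5 = 4·5 + 4 ↦ 4·6 + 4|_6 = 28 ⇒ 27
(3) 27|_6 = 4·6 + 3 ↦ 4·7 + 3|_7 = 31 ⇒ 30

4·6 + 3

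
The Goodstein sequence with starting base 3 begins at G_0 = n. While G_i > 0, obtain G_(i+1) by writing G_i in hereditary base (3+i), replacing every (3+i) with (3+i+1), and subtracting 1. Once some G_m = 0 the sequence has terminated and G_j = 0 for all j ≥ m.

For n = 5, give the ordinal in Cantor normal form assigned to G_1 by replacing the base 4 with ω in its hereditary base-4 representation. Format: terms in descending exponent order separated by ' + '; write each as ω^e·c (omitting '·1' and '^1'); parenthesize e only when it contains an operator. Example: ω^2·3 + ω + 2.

ω + 1

base 3: 5 = 3 + 2; at 4: 4 + 2 = 6; next = 5
base 4: 5 = 4 + 1; at 5: 5 + 1 = 6; next = 5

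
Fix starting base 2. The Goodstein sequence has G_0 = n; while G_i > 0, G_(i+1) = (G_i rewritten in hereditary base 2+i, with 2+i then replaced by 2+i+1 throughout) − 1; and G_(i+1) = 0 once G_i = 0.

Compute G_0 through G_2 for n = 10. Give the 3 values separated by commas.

10, 83, 1025

base 2: 10 = 2^(2 + 1) + 2; at 3: 3^(3 + 1) + 3 = 84; next = 83
base 3: 83 = 3^(3 + 1) + 2; at 4: 4^(4 + 1) + 2 = 1026; next = 1025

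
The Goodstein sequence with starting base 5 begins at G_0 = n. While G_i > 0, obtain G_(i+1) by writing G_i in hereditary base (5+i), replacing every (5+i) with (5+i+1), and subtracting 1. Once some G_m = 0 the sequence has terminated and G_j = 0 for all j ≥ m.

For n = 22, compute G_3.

31

G_0 = 22. HB_5(22) = 4·5 + 2. Bump = 26. G_1 = 25.
G_1 = 25. HB_6(25) = 4·6 + 1. Bump = 29. G_2 = 28.
G_2 = 28. HB_7(28) = 4·7. Bump = 32. G_3 = 31.
G_3 = 31. HB_8(31) = 3·8 + 7. Bump = 34. G_4 = 33.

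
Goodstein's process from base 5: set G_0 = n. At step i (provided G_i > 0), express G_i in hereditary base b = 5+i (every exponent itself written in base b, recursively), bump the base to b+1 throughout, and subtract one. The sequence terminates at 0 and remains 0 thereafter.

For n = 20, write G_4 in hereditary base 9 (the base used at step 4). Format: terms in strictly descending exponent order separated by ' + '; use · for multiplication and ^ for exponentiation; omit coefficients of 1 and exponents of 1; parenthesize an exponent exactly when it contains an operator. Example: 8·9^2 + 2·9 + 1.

3·9 + 2

base 5: 20 = 4·5; at 6: 4·6 = 24; next = 23
base 6: 23 = 3·6 + 5; at 7: 3·7 + 5 = 26; next = 25
base 7: 25 = 3·7 + 4; at 8: 3·8 + 4 = 28; next = 27
base 8: 27 = 3·8 + 3; at 9: 3·9 + 3 = 30; next = 29
base 9: 29 = 3·9 + 2; at 10: 3·10 + 2 = 32; next = 31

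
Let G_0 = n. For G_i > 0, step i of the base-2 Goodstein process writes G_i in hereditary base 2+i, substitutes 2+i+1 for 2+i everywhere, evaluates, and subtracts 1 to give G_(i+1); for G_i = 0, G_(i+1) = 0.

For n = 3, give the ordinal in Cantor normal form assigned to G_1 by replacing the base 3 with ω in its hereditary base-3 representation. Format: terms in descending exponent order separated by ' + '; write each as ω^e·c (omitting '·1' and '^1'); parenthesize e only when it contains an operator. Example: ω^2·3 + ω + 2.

base 2: 3 = 2 + 1; at 3: 3 + 1 = 4; next = 3
base 3: 3 = 3; at 4: 4 = 4; next = 3

ω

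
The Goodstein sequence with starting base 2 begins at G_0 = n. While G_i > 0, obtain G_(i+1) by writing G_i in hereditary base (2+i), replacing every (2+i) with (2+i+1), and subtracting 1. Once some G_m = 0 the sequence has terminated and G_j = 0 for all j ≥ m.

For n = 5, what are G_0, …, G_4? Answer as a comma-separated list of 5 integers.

5, 27, 255, 467, 775

G_0=5  [base 2] 2^2 + 1  →[2↦3]→  3^3 + 1 = 28  −1 ⇒ G_1=27
G_1=27  [base 3] 3^3  →[3↦4]→  4^4 = 256  −1 ⇒ G_2=255
G_2=255  [base 4] 3·4^3 + 3·4^2 + 3·4 + 3  →[4↦5]→  3·5^3 + 3·5^2 + 3·5 + 3 = 468  −1 ⇒ G_3=467
G_3=467  [base 5] 3·5^3 + 3·5^2 + 3·5 + 2  →[5↦6]→  3·6^3 + 3·6^2 + 3·6 + 2 = 776  −1 ⇒ G_4=775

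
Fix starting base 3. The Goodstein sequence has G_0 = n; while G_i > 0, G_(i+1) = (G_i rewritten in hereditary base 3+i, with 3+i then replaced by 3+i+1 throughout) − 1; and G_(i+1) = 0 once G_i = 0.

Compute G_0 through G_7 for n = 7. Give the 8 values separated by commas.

step 0: 7 = 2·3 + 1; sub 4 for 3: 2·4 + 1; = 9; G_1 = 9−1 = 8
step 1: 8 = 2·4; sub 5 for 4: 2·5; = 10; G_2 = 10−1 = 9
step 2: 9 = 5 + 4; sub 6 for 5: 6 + 4; = 10; G_3 = 10−1 = 9
step 3: 9 = 6 + 3; sub 7 for 6: 7 + 3; = 10; G_4 = 10−1 = 9
step 4: 9 = 7 + 2; sub 8 for 7: 8 + 2; = 10; G_5 = 10−1 = 9
step 5: 9 = 8 + 1; sub 9 for 8: 9 + 1; = 10; G_6 = 10−1 = 9
step 6: 9 = 9; sub 10 for 9: 10; = 10; G_7 = 10−1 = 9

7, 8, 9, 9, 9, 9, 9, 9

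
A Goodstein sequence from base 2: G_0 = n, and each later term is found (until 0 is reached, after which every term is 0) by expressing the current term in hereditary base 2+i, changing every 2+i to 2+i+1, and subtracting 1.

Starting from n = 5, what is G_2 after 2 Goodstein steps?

255

5 —HB2→ 2^2 + 1 —bump→ 3^3 + 1 = 28 —(−1)→ 27
27 —HB3→ 3^3 —bump→ 4^4 = 256 —(−1)→ 255
255 —HB4→ 3·4^3 + 3·4^2 + 3·4 + 3 —bump→ 3·5^3 + 3·5^2 + 3·5 + 3 = 468 —(−1)→ 467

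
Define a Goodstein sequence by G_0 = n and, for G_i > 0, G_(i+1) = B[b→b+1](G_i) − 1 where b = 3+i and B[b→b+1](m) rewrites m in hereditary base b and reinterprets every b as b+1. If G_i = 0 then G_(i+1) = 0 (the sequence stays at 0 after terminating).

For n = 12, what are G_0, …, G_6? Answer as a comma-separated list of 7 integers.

[0] 12 ≡ 3^2 + 3 (base 3). Lift 4: 20. −1: 19.
[1] 19 ≡ 4^2 + 3 (base 4). Lift 5: 28. −1: 27.
[2] 27 ≡ 5^2 + 2 (base 5). Lift 6: 38. −1: 37.
[3] 37 ≡ 6^2 + 1 (base 6). Lift 7: 50. −1: 49.
[4] 49 ≡ 7^2 (base 7). Lift 8: 64. −1: 63.
[5] 63 ≡ 7·8 + 7 (base 8). Lift 9: 70. −1: 69.

12, 19, 27, 37, 49, 63, 69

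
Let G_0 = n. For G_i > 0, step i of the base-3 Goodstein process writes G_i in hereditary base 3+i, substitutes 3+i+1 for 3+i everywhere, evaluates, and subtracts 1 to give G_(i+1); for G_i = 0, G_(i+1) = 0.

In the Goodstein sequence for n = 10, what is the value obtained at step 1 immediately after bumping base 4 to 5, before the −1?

10 —HB3→ 3^2 + 1 —bump→ 4^2 + 1 = 17 —(−1)→ 16
16 —HB4→ 4^2 —bump→ 5^2 = 25 —(−1)→ 24

25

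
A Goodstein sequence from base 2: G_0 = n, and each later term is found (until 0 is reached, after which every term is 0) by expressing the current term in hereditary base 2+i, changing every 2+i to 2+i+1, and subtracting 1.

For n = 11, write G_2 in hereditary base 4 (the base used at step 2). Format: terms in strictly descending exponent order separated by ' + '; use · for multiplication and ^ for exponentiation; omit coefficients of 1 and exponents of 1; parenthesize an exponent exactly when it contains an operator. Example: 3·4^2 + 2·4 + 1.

(0) 11|_2 = 2^(2 + 1) + 2 + 1 ↦ 3^(3 + 1) + 3 + 1|_3 = 85 ⇒ 84
(1) 84|_3 = 3^(3 + 1) + 3 ↦ 4^(4 + 1) + 4|_4 = 1028 ⇒ 1027
(2) 1027|_4 = 4^(4 + 1) + 3 ↦ 5^(5 + 1) + 3|_5 = 15628 ⇒ 15627

4^(4 + 1) + 3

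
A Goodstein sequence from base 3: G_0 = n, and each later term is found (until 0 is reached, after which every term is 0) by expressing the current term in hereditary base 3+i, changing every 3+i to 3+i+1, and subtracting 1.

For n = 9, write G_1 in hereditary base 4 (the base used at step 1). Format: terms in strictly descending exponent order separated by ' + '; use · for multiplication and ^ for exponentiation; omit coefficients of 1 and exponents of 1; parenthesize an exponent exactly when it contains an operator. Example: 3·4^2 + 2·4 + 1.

i=0: 9 = 3^2 (b=3); 3→4: 4^2 = 16; 16−1 = 15
i=1: 15 = 3·4 + 3 (b=4); 4→5: 3·5 + 3 = 18; 18−1 = 17

3·4 + 3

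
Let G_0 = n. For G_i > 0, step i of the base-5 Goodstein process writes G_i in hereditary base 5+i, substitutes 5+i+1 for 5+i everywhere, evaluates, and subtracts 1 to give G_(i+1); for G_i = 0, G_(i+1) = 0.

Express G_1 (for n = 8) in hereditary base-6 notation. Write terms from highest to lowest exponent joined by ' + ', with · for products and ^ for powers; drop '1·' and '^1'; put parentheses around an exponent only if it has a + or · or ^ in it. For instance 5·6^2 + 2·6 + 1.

6 + 2

(0) 8|_5 = 5 + 3 ↦ 6 + 3|_6 = 9 ⇒ 8
(1) 8|_6 = 6 + 2 ↦ 7 + 2|_7 = 9 ⇒ 8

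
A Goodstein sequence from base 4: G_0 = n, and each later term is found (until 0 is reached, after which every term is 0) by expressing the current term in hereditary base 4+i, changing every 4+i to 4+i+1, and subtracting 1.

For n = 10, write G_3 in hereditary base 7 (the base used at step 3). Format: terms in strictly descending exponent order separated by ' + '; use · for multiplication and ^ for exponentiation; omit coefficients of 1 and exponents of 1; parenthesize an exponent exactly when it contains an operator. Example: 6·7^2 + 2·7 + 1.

i=0: 10 = 2·4 + 2 (b=4); 4→5: 2·5 + 2 = 12; 12−1 = 11
i=1: 11 = 2·5 + 1 (b=5); 5→6: 2·6 + 1 = 13; 13−1 = 12
i=2: 12 = 2·6 (b=6); 6→7: 2·7 = 14; 14−1 = 13
i=3: 13 = 7 + 6 (b=7); 7→8: 8 + 6 = 14; 14−1 = 13

7 + 6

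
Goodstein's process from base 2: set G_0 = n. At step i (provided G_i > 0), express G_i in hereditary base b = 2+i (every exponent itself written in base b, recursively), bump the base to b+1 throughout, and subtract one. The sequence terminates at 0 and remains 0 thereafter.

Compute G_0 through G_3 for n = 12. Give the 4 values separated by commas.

12, 107, 1065, 15685

(0) 12|_2 = 2^(2 + 1) + 2^2 ↦ 3^(3 + 1) + 3^3|_3 = 108 ⇒ 107
(1) 107|_3 = 3^(3 + 1) + 2·3^2 + 2·3 + 2 ↦ 4^(4 + 1) + 2·4^2 + 2·4 + 2|_4 = 1066 ⇒ 1065
(2) 1065|_4 = 4^(4 + 1) + 2·4^2 + 2·4 + 1 ↦ 5^(5 + 1) + 2·5^2 + 2·5 + 1|_5 = 15686 ⇒ 15685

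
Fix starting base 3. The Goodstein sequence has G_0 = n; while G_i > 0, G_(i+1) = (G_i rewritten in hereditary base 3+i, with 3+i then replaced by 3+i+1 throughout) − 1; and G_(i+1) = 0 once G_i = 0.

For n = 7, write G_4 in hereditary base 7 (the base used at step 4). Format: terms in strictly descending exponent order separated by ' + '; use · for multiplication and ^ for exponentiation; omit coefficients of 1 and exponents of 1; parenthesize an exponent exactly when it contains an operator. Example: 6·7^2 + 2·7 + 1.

step 0: 7 = 2·3 + 1; sub 4 for 3: 2·4 + 1; = 9; G_1 = 9−1 = 8
step 1: 8 = 2·4; sub 5 for 4: 2·5; = 10; G_2 = 10−1 = 9
step 2: 9 = 5 + 4; sub 6 for 5: 6 + 4; = 10; G_3 = 10−1 = 9
step 3: 9 = 6 + 3; sub 7 for 6: 7 + 3; = 10; G_4 = 10−1 = 9
step 4: 9 = 7 + 2; sub 8 for 7: 8 + 2; = 10; G_5 = 10−1 = 9

7 + 2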